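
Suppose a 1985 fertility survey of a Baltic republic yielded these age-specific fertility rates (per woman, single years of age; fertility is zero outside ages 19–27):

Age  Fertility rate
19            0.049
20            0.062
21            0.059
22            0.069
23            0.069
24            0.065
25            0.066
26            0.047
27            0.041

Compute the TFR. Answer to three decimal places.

Sum of ASFRs = 0.049 + 0.062 + 0.059 + 0.069 + 0.069 + 0.065 + 0.066 + 0.047 + 0.041 = 0.527
TFR = 0.527

0.527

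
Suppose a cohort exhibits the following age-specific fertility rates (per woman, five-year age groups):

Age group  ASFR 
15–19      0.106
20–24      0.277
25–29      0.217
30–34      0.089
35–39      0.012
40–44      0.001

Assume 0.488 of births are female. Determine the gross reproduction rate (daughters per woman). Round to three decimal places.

Proportion female at birth = 0.488.
Sum of ASFRs = 0.106 + 0.277 + 0.217 + 0.089 + 0.012 + 0.001 = 0.702
TFR = 5 × 0.702 = 3.51
GRR = 0.488 × 3.51 = 1.71288

1.713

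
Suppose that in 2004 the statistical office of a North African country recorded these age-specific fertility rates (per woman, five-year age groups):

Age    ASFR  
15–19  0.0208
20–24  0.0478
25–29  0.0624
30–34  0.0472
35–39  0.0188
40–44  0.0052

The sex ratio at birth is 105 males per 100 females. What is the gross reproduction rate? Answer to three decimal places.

Proportion female at birth = 100 / (100 + 105) = 0.48780.
Sum of ASFRs = 0.0208 + 0.0478 + 0.0624 + 0.0472 + 0.0188 + 0.0052 = 0.2022
TFR = 5 × 0.2022 = 1.011
GRR = 0.48780 × 1.011 = 0.49317

0.493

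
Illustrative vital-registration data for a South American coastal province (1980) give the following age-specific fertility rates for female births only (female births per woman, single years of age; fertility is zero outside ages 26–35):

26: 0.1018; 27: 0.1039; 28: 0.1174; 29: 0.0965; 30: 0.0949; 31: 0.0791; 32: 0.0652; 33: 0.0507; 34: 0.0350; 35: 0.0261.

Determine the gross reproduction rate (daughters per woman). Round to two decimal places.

Sum of female ASFRs = 0.1018 + 0.1039 + 0.1174 + 0.0965 + 0.0949 + 0.0791 + 0.0652 + 0.0507 + 0.0350 + 0.0261 = 0.7706
GRR = 0.7706

0.77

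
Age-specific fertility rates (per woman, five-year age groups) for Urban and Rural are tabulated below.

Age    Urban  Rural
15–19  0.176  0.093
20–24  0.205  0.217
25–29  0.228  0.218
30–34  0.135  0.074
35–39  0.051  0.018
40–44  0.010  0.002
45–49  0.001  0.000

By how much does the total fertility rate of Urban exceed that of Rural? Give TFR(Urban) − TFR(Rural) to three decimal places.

Urban:
  Sum of ASFRs = 0.176 + 0.205 + 0.228 + 0.135 + 0.051 + 0.010 + 0.001 = 0.806
  TFR = 5 × 0.806 = 4.03
Rural:
  Sum of ASFRs = 0.093 + 0.217 + 0.218 + 0.074 + 0.018 + 0.002 + 0.000 = 0.622
  TFR = 5 × 0.622 = 3.11
Difference = 4.03 − 3.11 = 0.92

0.920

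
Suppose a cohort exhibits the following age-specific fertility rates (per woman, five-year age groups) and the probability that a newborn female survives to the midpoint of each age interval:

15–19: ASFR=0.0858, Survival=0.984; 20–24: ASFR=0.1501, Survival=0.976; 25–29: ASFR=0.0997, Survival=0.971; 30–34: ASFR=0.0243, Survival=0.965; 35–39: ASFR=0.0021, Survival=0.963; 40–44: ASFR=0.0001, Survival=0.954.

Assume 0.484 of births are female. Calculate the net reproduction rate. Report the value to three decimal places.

Proportion female at birth = 0.484.
Per-age-group product (5 × ASFR × survival probability):
  15–19: 5 × 0.0858 × 0.984 = 0.42214
  20–24: 5 × 0.1501 × 0.976 = 0.73249
  25–29: 5 × 0.0997 × 0.971 = 0.48404
  30–34: 5 × 0.0243 × 0.965 = 0.11725
  35–39: 5 × 0.0021 × 0.963 = 0.01011
  40–44: 5 × 0.0001 × 0.954 = 0.00048
Sum = 1.76651
NRR = 0.484 × 1.76651 = 0.85499

0.855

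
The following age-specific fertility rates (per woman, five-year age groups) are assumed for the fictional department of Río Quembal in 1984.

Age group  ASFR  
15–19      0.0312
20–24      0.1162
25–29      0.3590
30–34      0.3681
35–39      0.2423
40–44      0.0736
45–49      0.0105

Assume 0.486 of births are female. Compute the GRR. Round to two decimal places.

2.92

Proportion female at birth = 0.486.
Sum of ASFRs = 0.0312 + 0.1162 + 0.3590 + 0.3681 + 0.2423 + 0.0736 + 0.0105 = 1.2009
TFR = 5 × 1.2009 = 6.0045
GRR = 0.486 × 6.0045 = 2.91819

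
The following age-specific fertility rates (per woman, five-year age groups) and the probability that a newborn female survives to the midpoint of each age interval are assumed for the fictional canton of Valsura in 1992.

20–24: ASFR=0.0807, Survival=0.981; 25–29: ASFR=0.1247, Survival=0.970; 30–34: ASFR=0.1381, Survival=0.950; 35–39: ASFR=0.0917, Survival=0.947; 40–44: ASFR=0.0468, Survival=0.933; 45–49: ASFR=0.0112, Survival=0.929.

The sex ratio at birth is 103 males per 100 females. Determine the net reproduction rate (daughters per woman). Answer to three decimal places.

Proportion female at birth = 100 / (100 + 103) = 0.49261.
Weighting each age-specific rate by interval width and survival:
  20–24: 5 × 0.0807 × 0.981 = 0.39583
  25–29: 5 × 0.1247 × 0.970 = 0.60480
  30–34: 5 × 0.1381 × 0.950 = 0.65598
  35–39: 5 × 0.0917 × 0.947 = 0.43420
  40–44: 5 × 0.0468 × 0.933 = 0.21832
  45–49: 5 × 0.0112 × 0.929 = 0.05202
Sum = 2.36115
NRR = 0.49261 × 2.36115 = 1.16313

1.163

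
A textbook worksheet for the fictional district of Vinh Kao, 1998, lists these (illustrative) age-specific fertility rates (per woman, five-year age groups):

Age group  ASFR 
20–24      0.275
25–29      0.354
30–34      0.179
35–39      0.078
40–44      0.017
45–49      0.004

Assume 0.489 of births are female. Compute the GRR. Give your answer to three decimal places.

Proportion female at birth = 0.489.
Sum of ASFRs = 0.275 + 0.354 + 0.179 + 0.078 + 0.017 + 0.004 = 0.907
TFR = 5 × 0.907 = 4.535
GRR = 0.489 × 4.535 = 2.21762

2.218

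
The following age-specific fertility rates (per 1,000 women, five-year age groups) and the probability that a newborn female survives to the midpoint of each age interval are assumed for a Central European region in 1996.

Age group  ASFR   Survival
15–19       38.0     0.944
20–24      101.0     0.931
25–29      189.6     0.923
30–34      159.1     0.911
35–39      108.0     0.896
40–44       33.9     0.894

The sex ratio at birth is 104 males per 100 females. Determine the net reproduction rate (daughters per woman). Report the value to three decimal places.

Proportion female at birth = 100 / (100 + 104) = 0.49020.
Survival-weighted fertility by age (5·fₓ·Sₓ):
  15–19: 5 × 38.0/1000 × 0.944 = 0.17936
  20–24: 5 × 101.0/1000 × 0.931 = 0.47016
  25–29: 5 × 189.6/1000 × 0.923 = 0.87500
  30–34: 5 × 159.1/1000 × 0.911 = 0.72470
  35–39: 5 × 108.0/1000 × 0.896 = 0.48384
  40–44: 5 × 33.9/1000 × 0.894 = 0.15153
Sum = 2.88459
NRR = 0.49020 × 2.88459 = 1.41403

1.414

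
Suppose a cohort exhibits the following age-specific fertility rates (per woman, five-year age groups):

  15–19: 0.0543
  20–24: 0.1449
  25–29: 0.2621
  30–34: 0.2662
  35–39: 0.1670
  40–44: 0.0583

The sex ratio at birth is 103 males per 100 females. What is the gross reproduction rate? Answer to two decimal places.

2.35

Proportion female at birth = 100 / (100 + 103) = 0.49261.
Sum of ASFRs = 0.0543 + 0.1449 + 0.2621 + 0.2662 + 0.1670 + 0.0583 = 0.9528
TFR = 5 × 0.9528 = 4.764
GRR = 0.49261 × 4.764 = 2.34679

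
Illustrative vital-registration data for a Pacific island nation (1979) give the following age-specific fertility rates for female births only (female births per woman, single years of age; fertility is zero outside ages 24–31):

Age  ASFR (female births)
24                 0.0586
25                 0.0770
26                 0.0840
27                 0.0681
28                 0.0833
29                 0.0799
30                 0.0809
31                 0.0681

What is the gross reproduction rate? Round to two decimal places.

0.60

Sum of female ASFRs = 0.0586 + 0.0770 + 0.0840 + 0.0681 + 0.0833 + 0.0799 + 0.0809 + 0.0681 = 0.5999
GRR = 0.5999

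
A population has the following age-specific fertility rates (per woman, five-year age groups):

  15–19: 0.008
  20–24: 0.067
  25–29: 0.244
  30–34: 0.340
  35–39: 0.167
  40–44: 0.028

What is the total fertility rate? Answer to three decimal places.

Sum of ASFRs = 0.008 + 0.067 + 0.244 + 0.340 + 0.167 + 0.028 = 0.854
TFR = 5 × 0.854 = 4.27

4.270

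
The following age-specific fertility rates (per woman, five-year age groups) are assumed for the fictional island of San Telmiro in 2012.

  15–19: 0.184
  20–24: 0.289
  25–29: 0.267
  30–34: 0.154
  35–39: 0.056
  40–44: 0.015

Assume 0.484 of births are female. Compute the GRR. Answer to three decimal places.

Proportion female at birth = 0.484.
Sum of ASFRs = 0.184 + 0.289 + 0.267 + 0.154 + 0.056 + 0.015 = 0.965
TFR = 5 × 0.965 = 4.825
GRR = 0.484 × 4.825 = 2.33530

2.335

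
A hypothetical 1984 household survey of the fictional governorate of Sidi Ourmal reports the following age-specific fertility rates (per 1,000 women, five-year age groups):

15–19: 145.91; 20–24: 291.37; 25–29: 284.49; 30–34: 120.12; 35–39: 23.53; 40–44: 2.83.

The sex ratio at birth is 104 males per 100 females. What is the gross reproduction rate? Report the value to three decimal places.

Proportion female at birth = 100 / (100 + 104) = 0.49020.
Sum of ASFRs = 145.91 + 291.37 + 284.49 + 120.12 + 23.53 + 2.83 = 868.25
TFR = 5 × 868.25 / 1000 = 4.34125
GRR = 0.49020 × 4.34125 = 2.12808

2.128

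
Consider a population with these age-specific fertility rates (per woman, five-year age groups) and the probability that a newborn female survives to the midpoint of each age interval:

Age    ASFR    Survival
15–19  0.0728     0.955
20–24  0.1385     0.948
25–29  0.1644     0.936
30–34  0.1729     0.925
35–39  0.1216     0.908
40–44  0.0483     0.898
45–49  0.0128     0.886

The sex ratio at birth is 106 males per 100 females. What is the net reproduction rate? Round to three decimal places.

Proportion female at birth = 100 / (100 + 106) = 0.48544.
Weighting each age-specific rate by interval width and survival:
  15–19: 5 × 0.0728 × 0.955 = 0.34762
  20–24: 5 × 0.1385 × 0.948 = 0.65649
  25–29: 5 × 0.1644 × 0.936 = 0.76939
  30–34: 5 × 0.1729 × 0.925 = 0.79966
  35–39: 5 × 0.1216 × 0.908 = 0.55206
  40–44: 5 × 0.0483 × 0.898 = 0.21687
  45–49: 5 × 0.0128 × 0.886 = 0.05670
Sum = 3.39879
NRR = 0.48544 × 3.39879 = 1.64991

1.650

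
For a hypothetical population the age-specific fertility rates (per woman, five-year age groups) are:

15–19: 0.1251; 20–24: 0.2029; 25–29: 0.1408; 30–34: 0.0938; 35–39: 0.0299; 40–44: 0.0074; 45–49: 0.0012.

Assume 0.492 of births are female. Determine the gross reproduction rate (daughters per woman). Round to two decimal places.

Proportion female at birth = 0.492.
Sum of ASFRs = 0.1251 + 0.2029 + 0.1408 + 0.0938 + 0.0299 + 0.0074 + 0.0012 = 0.6011
TFR = 5 × 0.6011 = 3.0055
GRR = 0.492 × 3.0055 = 1.47871

1.48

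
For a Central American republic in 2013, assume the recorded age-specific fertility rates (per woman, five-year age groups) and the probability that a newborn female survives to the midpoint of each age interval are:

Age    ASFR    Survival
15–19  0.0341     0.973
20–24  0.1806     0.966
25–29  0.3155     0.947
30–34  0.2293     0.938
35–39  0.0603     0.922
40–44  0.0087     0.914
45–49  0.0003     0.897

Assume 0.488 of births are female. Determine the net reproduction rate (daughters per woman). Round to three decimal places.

1.916

Proportion female at birth = 0.488.
Weighting each age-specific rate by interval width and survival:
  15–19: 5 × 0.0341 × 0.973 = 0.16590
  20–24: 5 × 0.1806 × 0.966 = 0.87230
  25–29: 5 × 0.3155 × 0.947 = 1.49389
  30–34: 5 × 0.2293 × 0.938 = 1.07542
  35–39: 5 × 0.0603 × 0.922 = 0.27798
  40–44: 5 × 0.0087 × 0.914 = 0.03976
  45–49: 5 × 0.0003 × 0.897 = 0.00135
Sum = 3.92660
NRR = 0.488 × 3.92660 = 1.91618
An NRR exceeding 1 indicates intrinsic growth under these rates.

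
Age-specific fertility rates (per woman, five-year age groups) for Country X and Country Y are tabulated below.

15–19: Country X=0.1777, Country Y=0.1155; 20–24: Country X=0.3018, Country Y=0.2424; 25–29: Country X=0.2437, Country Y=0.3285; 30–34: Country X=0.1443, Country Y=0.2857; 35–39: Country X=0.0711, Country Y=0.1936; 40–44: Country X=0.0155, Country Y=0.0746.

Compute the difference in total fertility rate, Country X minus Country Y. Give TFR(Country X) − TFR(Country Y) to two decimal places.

-1.43

Country X:
  Sum of ASFRs = 0.1777 + 0.3018 + 0.2437 + 0.1443 + 0.0711 + 0.0155 = 0.9541
  TFR = 5 × 0.9541 = 4.7705
Country Y:
  Sum of ASFRs = 0.1155 + 0.2424 + 0.3285 + 0.2857 + 0.1936 + 0.0746 = 1.2403
  TFR = 5 × 1.2403 = 6.2015
Difference = 4.7705 − 6.2015 = -1.431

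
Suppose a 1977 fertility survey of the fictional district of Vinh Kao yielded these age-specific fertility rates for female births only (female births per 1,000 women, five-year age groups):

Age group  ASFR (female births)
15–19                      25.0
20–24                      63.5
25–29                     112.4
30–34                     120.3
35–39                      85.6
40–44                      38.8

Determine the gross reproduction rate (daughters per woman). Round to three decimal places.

2.228

Sum of female ASFRs = 25.0 + 63.5 + 112.4 + 120.3 + 85.6 + 38.8 = 445.6
GRR = 5 × 445.6 / 1000 = 2.228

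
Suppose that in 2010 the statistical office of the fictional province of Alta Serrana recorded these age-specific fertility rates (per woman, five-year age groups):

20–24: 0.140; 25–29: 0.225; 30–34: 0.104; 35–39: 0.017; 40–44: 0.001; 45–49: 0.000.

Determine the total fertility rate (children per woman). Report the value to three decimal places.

2.435

Sum of ASFRs = 0.140 + 0.225 + 0.104 + 0.017 + 0.001 + 0.000 = 0.487
TFR = 5 × 0.487 = 2.435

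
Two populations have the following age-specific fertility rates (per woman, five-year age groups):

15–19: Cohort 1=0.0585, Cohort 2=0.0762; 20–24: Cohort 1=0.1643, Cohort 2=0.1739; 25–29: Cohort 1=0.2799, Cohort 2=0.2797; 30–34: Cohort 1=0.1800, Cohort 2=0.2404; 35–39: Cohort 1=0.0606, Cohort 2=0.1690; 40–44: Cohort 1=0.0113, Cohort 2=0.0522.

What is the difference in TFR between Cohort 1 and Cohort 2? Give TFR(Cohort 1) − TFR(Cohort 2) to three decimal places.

-1.184

Cohort 1:
  Sum of ASFRs = 0.0585 + 0.1643 + 0.2799 + 0.1800 + 0.0606 + 0.0113 = 0.7546
  TFR = 5 × 0.7546 = 3.773
Cohort 2:
  Sum of ASFRs = 0.0762 + 0.1739 + 0.2797 + 0.2404 + 0.1690 + 0.0522 = 0.9914
  TFR = 5 × 0.9914 = 4.957
Difference = 3.773 − 4.957 = -1.184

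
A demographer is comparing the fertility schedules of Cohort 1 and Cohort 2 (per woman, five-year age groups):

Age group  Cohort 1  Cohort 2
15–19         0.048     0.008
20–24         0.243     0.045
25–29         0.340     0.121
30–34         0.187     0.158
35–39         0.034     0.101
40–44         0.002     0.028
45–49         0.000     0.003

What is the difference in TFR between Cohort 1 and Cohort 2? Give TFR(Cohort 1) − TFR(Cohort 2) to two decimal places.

1.95

Cohort 1:
  Sum of ASFRs = 0.048 + 0.243 + 0.340 + 0.187 + 0.034 + 0.002 + 0.000 = 0.854
  TFR = 5 × 0.854 = 4.27
Cohort 2:
  Sum of ASFRs = 0.008 + 0.045 + 0.121 + 0.158 + 0.101 + 0.028 + 0.003 = 0.464
  TFR = 5 × 0.464 = 2.32
Difference = 4.27 − 2.32 = 1.95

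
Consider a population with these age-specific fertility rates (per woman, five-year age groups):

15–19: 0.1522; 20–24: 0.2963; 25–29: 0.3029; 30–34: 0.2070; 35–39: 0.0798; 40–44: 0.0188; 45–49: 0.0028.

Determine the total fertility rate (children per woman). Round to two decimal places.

5.30

Sum of ASFRs = 0.1522 + 0.2963 + 0.3029 + 0.2070 + 0.0798 + 0.0188 + 0.0028 = 1.0598
TFR = 5 × 1.0598 = 5.299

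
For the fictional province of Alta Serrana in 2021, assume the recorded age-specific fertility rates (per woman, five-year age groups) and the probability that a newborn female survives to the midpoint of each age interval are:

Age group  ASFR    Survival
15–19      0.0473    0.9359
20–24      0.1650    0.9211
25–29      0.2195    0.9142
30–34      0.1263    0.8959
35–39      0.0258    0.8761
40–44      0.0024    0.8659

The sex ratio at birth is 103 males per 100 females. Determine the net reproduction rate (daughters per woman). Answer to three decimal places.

Proportion female at birth = 100 / (100 + 103) = 0.49261.
Survival-weighted fertility by age (5·fₓ·Sₓ):
  15–19: 5 × 0.0473 × 0.9359 = 0.22134
  20–24: 5 × 0.1650 × 0.9211 = 0.75991
  25–29: 5 × 0.2195 × 0.9142 = 1.00333
  30–34: 5 × 0.1263 × 0.8959 = 0.56576
  35–39: 5 × 0.0258 × 0.8761 = 0.11302
  40–44: 5 × 0.0024 × 0.8659 = 0.01039
Sum = 2.67375
NRR = 0.49261 × 2.67375 = 1.31712
An NRR exceeding 1 indicates intrinsic growth under these rates.

1.317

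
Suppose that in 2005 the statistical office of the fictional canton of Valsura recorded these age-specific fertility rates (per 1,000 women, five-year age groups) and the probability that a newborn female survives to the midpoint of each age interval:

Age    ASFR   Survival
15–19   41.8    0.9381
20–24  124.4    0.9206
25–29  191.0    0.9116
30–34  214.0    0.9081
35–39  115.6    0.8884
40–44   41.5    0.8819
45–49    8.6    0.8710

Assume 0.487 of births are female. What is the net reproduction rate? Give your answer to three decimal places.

1.629

Proportion female at birth = 0.487.
Survival-weighted fertility by age (5·fₓ·Sₓ):
  15–19: 5 × 41.8/1000 × 0.9381 = 0.19606
  20–24: 5 × 124.4/1000 × 0.9206 = 0.57261
  25–29: 5 × 191.0/1000 × 0.9116 = 0.87058
  30–34: 5 × 214.0/1000 × 0.9081 = 0.97167
  35–39: 5 × 115.6/1000 × 0.8884 = 0.51350
  40–44: 5 × 41.5/1000 × 0.8819 = 0.18299
  45–49: 5 × 8.6/1000 × 0.8710 = 0.03745
Sum = 3.34486
NRR = 0.487 × 3.34486 = 1.62895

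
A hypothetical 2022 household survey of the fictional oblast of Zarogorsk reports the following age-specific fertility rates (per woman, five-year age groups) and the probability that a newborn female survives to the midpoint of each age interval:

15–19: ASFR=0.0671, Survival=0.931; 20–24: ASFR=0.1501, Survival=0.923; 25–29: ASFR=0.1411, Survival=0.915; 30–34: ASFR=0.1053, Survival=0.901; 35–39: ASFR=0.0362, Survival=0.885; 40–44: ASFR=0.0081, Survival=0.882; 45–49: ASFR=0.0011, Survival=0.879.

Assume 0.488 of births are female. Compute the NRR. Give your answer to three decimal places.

1.135

Proportion female at birth = 0.488.
Survival-weighted fertility by age (5·fₓ·Sₓ):
  15–19: 5 × 0.0671 × 0.931 = 0.31235
  20–24: 5 × 0.1501 × 0.923 = 0.69271
  25–29: 5 × 0.1411 × 0.915 = 0.64553
  30–34: 5 × 0.1053 × 0.901 = 0.47438
  35–39: 5 × 0.0362 × 0.885 = 0.16019
  40–44: 5 × 0.0081 × 0.882 = 0.03572
  45–49: 5 × 0.0011 × 0.879 = 0.00483
Sum = 2.32571
NRR = 0.488 × 2.32571 = 1.13495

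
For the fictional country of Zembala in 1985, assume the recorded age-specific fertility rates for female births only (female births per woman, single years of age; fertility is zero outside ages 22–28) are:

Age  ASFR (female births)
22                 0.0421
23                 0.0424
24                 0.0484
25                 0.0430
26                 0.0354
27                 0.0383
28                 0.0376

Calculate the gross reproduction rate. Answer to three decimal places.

Sum of female ASFRs = 0.0421 + 0.0424 + 0.0484 + 0.0430 + 0.0354 + 0.0383 + 0.0376 = 0.2872
GRR = 0.2872

0.287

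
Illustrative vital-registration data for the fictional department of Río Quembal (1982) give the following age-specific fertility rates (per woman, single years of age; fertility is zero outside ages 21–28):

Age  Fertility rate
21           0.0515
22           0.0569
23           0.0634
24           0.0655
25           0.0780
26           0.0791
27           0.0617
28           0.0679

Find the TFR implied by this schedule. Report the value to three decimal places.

0.524

Sum of ASFRs = 0.0515 + 0.0569 + 0.0634 + 0.0655 + 0.0780 + 0.0791 + 0.0617 + 0.0679 = 0.5240
TFR = 0.524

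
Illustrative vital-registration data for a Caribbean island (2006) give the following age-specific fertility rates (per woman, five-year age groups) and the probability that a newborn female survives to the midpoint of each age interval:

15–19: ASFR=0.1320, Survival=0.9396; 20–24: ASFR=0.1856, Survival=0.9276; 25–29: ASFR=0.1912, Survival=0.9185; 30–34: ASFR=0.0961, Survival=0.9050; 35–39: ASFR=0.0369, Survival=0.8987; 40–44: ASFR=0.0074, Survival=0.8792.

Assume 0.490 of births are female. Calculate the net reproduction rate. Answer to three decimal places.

1.466

Proportion female at birth = 0.490.
Weighting each age-specific rate by interval width and survival:
  15–19: 5 × 0.1320 × 0.9396 = 0.62014
  20–24: 5 × 0.1856 × 0.9276 = 0.86081
  25–29: 5 × 0.1912 × 0.9185 = 0.87809
  30–34: 5 × 0.0961 × 0.9050 = 0.43485
  35–39: 5 × 0.0369 × 0.8987 = 0.16581
  40–44: 5 × 0.0074 × 0.8792 = 0.03253
Sum = 2.99223
NRR = 0.490 × 2.99223 = 1.46619
An NRR exceeding 1 indicates intrinsic growth under these rates.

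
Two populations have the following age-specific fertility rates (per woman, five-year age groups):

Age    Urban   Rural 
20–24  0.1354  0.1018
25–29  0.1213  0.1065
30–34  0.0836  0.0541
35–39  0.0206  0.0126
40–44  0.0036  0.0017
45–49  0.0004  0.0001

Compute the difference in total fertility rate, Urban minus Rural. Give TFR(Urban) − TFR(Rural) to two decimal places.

0.44

Urban:
  Sum of ASFRs = 0.1354 + 0.1213 + 0.0836 + 0.0206 + 0.0036 + 0.0004 = 0.3649
  TFR = 5 × 0.3649 = 1.8245
Rural:
  Sum of ASFRs = 0.1018 + 0.1065 + 0.0541 + 0.0126 + 0.0017 + 0.0001 = 0.2768
  TFR = 5 × 0.2768 = 1.384
Difference = 1.8245 − 1.384 = 0.4405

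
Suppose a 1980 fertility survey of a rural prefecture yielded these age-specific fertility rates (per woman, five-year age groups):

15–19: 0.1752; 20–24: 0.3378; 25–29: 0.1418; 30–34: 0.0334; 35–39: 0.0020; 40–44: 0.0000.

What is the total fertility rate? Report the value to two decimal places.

Sum of ASFRs = 0.1752 + 0.3378 + 0.1418 + 0.0334 + 0.0020 + 0.0000 = 0.6902
TFR = 5 × 0.6902 = 3.451

3.45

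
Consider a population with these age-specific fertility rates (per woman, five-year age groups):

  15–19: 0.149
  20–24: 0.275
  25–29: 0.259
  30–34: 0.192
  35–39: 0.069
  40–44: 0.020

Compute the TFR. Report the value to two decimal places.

Sum of ASFRs = 0.149 + 0.275 + 0.259 + 0.192 + 0.069 + 0.020 = 0.964
TFR = 5 × 0.964 = 4.82

4.82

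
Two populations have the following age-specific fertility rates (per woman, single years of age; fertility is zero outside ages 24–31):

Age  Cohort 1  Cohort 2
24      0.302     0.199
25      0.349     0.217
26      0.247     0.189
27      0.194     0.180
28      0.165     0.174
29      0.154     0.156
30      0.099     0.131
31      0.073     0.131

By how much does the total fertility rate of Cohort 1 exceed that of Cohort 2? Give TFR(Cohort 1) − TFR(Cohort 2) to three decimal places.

0.206

Cohort 1:
  Sum of ASFRs = 0.302 + 0.349 + 0.247 + 0.194 + 0.165 + 0.154 + 0.099 + 0.073 = 1.583
  TFR = 1.583
Cohort 2:
  Sum of ASFRs = 0.199 + 0.217 + 0.189 + 0.180 + 0.174 + 0.156 + 0.131 + 0.131 = 1.377
  TFR = 1.377
Difference = 1.583 − 1.377 = 0.206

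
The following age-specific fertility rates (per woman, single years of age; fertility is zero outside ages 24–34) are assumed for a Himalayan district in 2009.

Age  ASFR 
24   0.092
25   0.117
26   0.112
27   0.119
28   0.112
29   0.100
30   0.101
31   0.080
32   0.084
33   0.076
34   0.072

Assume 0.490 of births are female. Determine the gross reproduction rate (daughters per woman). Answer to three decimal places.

Proportion female at birth = 0.490.
Sum of ASFRs = 0.092 + 0.117 + 0.112 + 0.119 + 0.112 + 0.100 + 0.101 + 0.080 + 0.084 + 0.076 + 0.072 = 1.065
TFR = 1.065
GRR = 0.490 × 1.065 = 0.52185

0.522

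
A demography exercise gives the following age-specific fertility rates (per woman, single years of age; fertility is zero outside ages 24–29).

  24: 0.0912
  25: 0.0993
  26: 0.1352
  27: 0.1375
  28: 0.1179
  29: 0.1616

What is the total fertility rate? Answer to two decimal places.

0.74

Sum of ASFRs = 0.0912 + 0.0993 + 0.1352 + 0.1375 + 0.1179 + 0.1616 = 0.7427
TFR = 0.7427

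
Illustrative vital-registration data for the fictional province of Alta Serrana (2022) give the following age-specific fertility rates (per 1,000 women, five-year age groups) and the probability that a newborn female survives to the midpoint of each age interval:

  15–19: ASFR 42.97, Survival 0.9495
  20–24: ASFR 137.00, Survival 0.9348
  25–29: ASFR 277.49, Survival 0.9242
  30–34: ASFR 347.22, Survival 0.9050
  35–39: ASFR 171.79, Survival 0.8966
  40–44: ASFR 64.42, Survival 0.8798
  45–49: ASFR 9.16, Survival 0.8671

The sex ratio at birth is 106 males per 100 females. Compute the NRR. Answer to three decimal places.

2.326

Proportion female at birth = 100 / (100 + 106) = 0.48544.
Per-age-group product (5 × ASFR × survival probability):
  15–19: 5 × 42.97/1000 × 0.9495 = 0.20400
  20–24: 5 × 137.00/1000 × 0.9348 = 0.64034
  25–29: 5 × 277.49/1000 × 0.9242 = 1.28228
  30–34: 5 × 347.22/1000 × 0.9050 = 1.57117
  35–39: 5 × 171.79/1000 × 0.8966 = 0.77013
  40–44: 5 × 64.42/1000 × 0.8798 = 0.28338
  45–49: 5 × 9.16/1000 × 0.8671 = 0.03971
Sum = 4.79101
NRR = 0.48544 × 4.79101 = 2.32575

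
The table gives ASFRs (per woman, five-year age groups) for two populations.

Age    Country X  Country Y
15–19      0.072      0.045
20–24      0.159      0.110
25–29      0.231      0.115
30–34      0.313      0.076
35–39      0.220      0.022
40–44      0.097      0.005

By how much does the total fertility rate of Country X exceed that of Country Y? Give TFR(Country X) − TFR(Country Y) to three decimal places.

3.595

Country X:
  Sum of ASFRs = 0.072 + 0.159 + 0.231 + 0.313 + 0.220 + 0.097 = 1.092
  TFR = 5 × 1.092 = 5.46
Country Y:
  Sum of ASFRs = 0.045 + 0.110 + 0.115 + 0.076 + 0.022 + 0.005 = 0.373
  TFR = 5 × 0.373 = 1.865
Difference = 5.46 − 1.865 = 3.595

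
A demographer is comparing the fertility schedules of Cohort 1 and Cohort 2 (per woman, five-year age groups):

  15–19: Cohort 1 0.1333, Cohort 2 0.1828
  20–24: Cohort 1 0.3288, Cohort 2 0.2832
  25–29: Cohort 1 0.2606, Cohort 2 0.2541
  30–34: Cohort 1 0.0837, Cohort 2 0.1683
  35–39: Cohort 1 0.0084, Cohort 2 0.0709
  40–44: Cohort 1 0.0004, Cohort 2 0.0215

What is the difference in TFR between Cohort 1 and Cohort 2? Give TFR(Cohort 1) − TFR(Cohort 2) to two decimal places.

Cohort 1:
  Sum of ASFRs = 0.1333 + 0.3288 + 0.2606 + 0.0837 + 0.0084 + 0.0004 = 0.8152
  TFR = 5 × 0.8152 = 4.076
Cohort 2:
  Sum of ASFRs = 0.1828 + 0.2832 + 0.2541 + 0.1683 + 0.0709 + 0.0215 = 0.9808
  TFR = 5 × 0.9808 = 4.904
Difference = 4.076 − 4.904 = -0.828

-0.83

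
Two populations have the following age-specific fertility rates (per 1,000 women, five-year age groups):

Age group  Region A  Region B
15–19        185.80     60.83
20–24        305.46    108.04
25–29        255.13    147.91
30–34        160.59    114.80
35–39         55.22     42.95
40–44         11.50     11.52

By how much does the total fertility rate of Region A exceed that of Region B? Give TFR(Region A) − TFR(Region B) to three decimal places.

2.438

Region A:
  Sum of ASFRs = 185.80 + 305.46 + 255.13 + 160.59 + 55.22 + 11.50 = 973.70
  TFR = 5 × 973.70 / 1000 = 4.8685
Region B:
  Sum of ASFRs = 60.83 + 108.04 + 147.91 + 114.80 + 42.95 + 11.52 = 486.05
  TFR = 5 × 486.05 / 1000 = 2.43025
Difference = 4.8685 − 2.43025 = 2.43825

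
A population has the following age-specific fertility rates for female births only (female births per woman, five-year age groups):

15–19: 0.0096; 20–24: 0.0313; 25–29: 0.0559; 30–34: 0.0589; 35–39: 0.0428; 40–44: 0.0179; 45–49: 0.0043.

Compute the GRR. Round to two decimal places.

Sum of female ASFRs = 0.0096 + 0.0313 + 0.0559 + 0.0589 + 0.0428 + 0.0179 + 0.0043 = 0.2207
GRR = 5 × 0.2207 = 1.1035

1.10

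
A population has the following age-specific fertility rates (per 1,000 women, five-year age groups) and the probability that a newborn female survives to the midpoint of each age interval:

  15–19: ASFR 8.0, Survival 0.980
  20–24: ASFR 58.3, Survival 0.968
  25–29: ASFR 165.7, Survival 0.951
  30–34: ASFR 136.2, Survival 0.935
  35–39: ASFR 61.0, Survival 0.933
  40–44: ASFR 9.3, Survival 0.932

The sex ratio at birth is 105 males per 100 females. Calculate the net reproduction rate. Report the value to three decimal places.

Proportion female at birth = 100 / (100 + 105) = 0.48780.
Weighting each age-specific rate by interval width and survival:
  15–19: 5 × 8.0/1000 × 0.980 = 0.03920
  20–24: 5 × 58.3/1000 × 0.968 = 0.28217
  25–29: 5 × 165.7/1000 × 0.951 = 0.78790
  30–34: 5 × 136.2/1000 × 0.935 = 0.63674
  35–39: 5 × 61.0/1000 × 0.933 = 0.28457
  40–44: 5 × 9.3/1000 × 0.932 = 0.04334
Sum = 2.07392
NRR = 0.48780 × 2.07392 = 1.01166

1.012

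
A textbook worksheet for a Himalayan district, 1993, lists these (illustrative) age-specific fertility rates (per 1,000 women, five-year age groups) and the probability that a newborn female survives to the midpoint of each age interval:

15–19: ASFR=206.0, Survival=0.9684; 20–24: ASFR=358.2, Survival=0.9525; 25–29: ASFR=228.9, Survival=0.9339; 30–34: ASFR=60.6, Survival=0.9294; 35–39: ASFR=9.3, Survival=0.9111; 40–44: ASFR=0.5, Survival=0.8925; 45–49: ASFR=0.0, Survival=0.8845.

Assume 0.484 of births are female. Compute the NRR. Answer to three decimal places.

Proportion female at birth = 0.484.
Weighting each age-specific rate by interval width and survival:
  15–19: 5 × 206.0/1000 × 0.9684 = 0.99745
  20–24: 5 × 358.2/1000 × 0.9525 = 1.70593
  25–29: 5 × 228.9/1000 × 0.9339 = 1.06885
  30–34: 5 × 60.6/1000 × 0.9294 = 0.28161
  35–39: 5 × 9.3/1000 × 0.9111 = 0.04237
  40–44: 5 × 0.5/1000 × 0.8925 = 0.00223
  45–49: 5 × 0.0/1000 × 0.8845 = 0.00000
Sum = 4.09844
NRR = 0.484 × 4.09844 = 1.98364

1.984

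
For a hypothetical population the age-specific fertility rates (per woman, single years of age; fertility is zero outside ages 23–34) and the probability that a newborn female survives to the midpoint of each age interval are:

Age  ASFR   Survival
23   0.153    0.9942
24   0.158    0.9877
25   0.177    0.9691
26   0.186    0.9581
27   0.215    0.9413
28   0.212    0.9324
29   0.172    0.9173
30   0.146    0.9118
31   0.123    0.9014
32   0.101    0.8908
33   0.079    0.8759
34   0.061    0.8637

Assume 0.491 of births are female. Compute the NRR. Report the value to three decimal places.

0.821

Proportion female at birth = 0.491.
Each age group contributes 1 × ASFR × survival:
  23: 1 × 0.153 × 0.9942 = 0.15211
  24: 1 × 0.158 × 0.9877 = 0.15606
  25: 1 × 0.177 × 0.9691 = 0.17153
  26: 1 × 0.186 × 0.9581 = 0.17821
  27: 1 × 0.215 × 0.9413 = 0.20238
  28: 1 × 0.212 × 0.9324 = 0.19767
  29: 1 × 0.172 × 0.9173 = 0.15778
  30: 1 × 0.146 × 0.9118 = 0.13312
  31: 1 × 0.123 × 0.9014 = 0.11087
  32: 1 × 0.101 × 0.8908 = 0.08997
  33: 1 × 0.079 × 0.8759 = 0.06920
  34: 1 × 0.061 × 0.8637 = 0.05269
Sum = 1.67159
NRR = 0.491 × 1.67159 = 0.82075
NRR < 1, so the cohort does not fully replace itself.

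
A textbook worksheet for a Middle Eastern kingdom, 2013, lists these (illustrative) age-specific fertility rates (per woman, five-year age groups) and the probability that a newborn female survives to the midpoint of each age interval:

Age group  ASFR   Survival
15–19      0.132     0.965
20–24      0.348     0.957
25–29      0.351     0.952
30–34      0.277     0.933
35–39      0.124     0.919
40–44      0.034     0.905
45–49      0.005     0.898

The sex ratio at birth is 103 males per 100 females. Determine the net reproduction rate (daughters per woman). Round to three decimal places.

Proportion female at birth = 100 / (100 + 103) = 0.49261.
Weighting each age-specific rate by interval width and survival:
  15–19: 5 × 0.132 × 0.965 = 0.63690
  20–24: 5 × 0.348 × 0.957 = 1.66518
  25–29: 5 × 0.351 × 0.952 = 1.67076
  30–34: 5 × 0.277 × 0.933 = 1.29221
  35–39: 5 × 0.124 × 0.919 = 0.56978
  40–44: 5 × 0.034 × 0.905 = 0.15385
  45–49: 5 × 0.005 × 0.898 = 0.02245
Sum = 6.01113
NRR = 0.49261 × 6.01113 = 2.96114
NRR > 1, so each generation more than replaces itself.

2.961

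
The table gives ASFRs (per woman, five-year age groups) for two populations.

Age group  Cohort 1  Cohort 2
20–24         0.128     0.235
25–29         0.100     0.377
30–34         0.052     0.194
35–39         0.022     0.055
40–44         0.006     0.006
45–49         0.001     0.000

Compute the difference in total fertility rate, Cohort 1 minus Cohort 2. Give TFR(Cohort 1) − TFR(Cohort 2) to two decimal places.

-2.79

Cohort 1:
  Sum of ASFRs = 0.128 + 0.100 + 0.052 + 0.022 + 0.006 + 0.001 = 0.309
  TFR = 5 × 0.309 = 1.545
Cohort 2:
  Sum of ASFRs = 0.235 + 0.377 + 0.194 + 0.055 + 0.006 + 0.000 = 0.867
  TFR = 5 × 0.867 = 4.335
Difference = 1.545 − 4.335 = -2.79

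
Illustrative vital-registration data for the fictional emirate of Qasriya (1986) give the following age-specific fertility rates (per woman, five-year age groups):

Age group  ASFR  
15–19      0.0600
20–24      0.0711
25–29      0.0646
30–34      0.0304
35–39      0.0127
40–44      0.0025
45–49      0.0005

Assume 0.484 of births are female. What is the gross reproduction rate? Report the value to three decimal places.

0.585

Proportion female at birth = 0.484.
Sum of ASFRs = 0.0600 + 0.0711 + 0.0646 + 0.0304 + 0.0127 + 0.0025 + 0.0005 = 0.2418
TFR = 5 × 0.2418 = 1.209
GRR = 0.484 × 1.209 = 0.58516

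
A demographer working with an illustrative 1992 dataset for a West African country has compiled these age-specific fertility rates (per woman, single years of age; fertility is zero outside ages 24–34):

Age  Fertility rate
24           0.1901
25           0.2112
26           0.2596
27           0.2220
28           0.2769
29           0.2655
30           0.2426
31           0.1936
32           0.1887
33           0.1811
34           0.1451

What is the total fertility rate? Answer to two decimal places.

Sum of ASFRs = 0.1901 + 0.2112 + 0.2596 + 0.2220 + 0.2769 + 0.2655 + 0.2426 + 0.1936 + 0.1887 + 0.1811 + 0.1451 = 2.3764
TFR = 2.3764

2.38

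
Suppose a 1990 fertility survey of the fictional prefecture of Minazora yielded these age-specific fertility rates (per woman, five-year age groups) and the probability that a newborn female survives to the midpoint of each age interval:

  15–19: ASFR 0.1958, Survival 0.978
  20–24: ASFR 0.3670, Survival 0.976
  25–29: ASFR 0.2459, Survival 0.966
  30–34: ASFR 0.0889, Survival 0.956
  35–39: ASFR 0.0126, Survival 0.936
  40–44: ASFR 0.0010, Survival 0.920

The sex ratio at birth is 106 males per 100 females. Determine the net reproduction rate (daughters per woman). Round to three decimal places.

2.148

Proportion female at birth = 100 / (100 + 106) = 0.48544.
Survival-weighted fertility by age (5·fₓ·Sₓ):
  15–19: 5 × 0.1958 × 0.978 = 0.95746
  20–24: 5 × 0.3670 × 0.976 = 1.79096
  25–29: 5 × 0.2459 × 0.966 = 1.18770
  30–34: 5 × 0.0889 × 0.956 = 0.42494
  35–39: 5 × 0.0126 × 0.936 = 0.05897
  40–44: 5 × 0.0010 × 0.920 = 0.00460
Sum = 4.42463
NRR = 0.48544 × 4.42463 = 2.14789
With NRR above 1 the population is above replacement fertility.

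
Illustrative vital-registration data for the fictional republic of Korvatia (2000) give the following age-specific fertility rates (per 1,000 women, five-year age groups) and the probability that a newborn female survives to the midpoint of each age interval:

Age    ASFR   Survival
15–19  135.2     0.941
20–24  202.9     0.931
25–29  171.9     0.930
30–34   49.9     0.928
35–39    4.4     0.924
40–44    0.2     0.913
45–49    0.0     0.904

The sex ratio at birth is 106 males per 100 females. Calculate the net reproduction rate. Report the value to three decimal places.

Proportion female at birth = 100 / (100 + 106) = 0.48544.
Weighting each age-specific rate by interval width and survival:
  15–19: 5 × 135.2/1000 × 0.941 = 0.63612
  20–24: 5 × 202.9/1000 × 0.931 = 0.94450
  25–29: 5 × 171.9/1000 × 0.930 = 0.79934
  30–34: 5 × 49.9/1000 × 0.928 = 0.23154
  35–39: 5 × 4.4/1000 × 0.924 = 0.02033
  40–44: 5 × 0.2/1000 × 0.913 = 0.00091
  45–49: 5 × 0.0/1000 × 0.904 = 0.00000
Sum = 2.63274
NRR = 0.48544 × 2.63274 = 1.27804

1.278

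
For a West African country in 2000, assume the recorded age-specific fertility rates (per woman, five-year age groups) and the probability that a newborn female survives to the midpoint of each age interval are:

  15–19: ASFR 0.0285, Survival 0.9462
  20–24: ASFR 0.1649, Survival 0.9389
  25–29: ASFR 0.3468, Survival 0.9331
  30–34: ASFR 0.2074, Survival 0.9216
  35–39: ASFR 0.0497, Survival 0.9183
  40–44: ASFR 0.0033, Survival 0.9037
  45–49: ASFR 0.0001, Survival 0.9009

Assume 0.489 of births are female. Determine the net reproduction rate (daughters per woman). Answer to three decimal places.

1.822

Proportion female at birth = 0.489.
Weighting each age-specific rate by interval width and survival:
  15–19: 5 × 0.0285 × 0.9462 = 0.13483
  20–24: 5 × 0.1649 × 0.9389 = 0.77412
  25–29: 5 × 0.3468 × 0.9331 = 1.61800
  30–34: 5 × 0.2074 × 0.9216 = 0.95570
  35–39: 5 × 0.0497 × 0.9183 = 0.22820
  40–44: 5 × 0.0033 × 0.9037 = 0.01491
  45–49: 5 × 0.0001 × 0.9009 = 0.00045
Sum = 3.72621
NRR = 0.489 × 3.72621 = 1.82212
NRR > 1, so each generation more than replaces itself.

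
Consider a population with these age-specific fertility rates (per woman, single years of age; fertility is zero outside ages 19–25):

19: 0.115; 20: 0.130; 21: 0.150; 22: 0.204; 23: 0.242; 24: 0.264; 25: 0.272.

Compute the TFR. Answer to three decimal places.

Sum of ASFRs = 0.115 + 0.130 + 0.150 + 0.204 + 0.242 + 0.264 + 0.272 = 1.377
TFR = 1.377

1.377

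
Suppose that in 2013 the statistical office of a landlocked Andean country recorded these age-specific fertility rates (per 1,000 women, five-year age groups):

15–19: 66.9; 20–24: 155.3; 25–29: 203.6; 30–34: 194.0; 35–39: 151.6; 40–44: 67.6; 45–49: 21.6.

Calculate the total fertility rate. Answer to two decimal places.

Sum of ASFRs = 66.9 + 155.3 + 203.6 + 194.0 + 151.6 + 67.6 + 21.6 = 860.6
TFR = 5 × 860.6 / 1000 = 4.303

4.30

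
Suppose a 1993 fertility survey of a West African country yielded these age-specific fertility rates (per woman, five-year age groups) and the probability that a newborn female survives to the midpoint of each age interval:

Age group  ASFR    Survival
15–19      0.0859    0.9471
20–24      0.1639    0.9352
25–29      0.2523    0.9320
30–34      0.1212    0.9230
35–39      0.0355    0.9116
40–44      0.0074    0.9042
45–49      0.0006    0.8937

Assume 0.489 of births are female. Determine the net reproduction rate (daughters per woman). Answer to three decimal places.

1.519

Proportion female at birth = 0.489.
Each age group contributes 5 × ASFR × survival:
  15–19: 5 × 0.0859 × 0.9471 = 0.40678
  20–24: 5 × 0.1639 × 0.9352 = 0.76640
  25–29: 5 × 0.2523 × 0.9320 = 1.17572
  30–34: 5 × 0.1212 × 0.9230 = 0.55934
  35–39: 5 × 0.0355 × 0.9116 = 0.16181
  40–44: 5 × 0.0074 × 0.9042 = 0.03346
  45–49: 5 × 0.0006 × 0.8937 = 0.00268
Sum = 3.10619
NRR = 0.489 × 3.10619 = 1.51893
An NRR exceeding 1 indicates intrinsic growth under these rates.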